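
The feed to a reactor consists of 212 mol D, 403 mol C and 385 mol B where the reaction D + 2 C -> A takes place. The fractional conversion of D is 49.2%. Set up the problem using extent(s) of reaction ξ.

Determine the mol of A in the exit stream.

104 mol

D reacted = 0.492 × 212 = 104.3 mol; ν_D = −1, so ξ = 104.3/1 = 104.3 mol.
Outlet amounts (n = n₀ + ν ξ):
  D: 212 − 1(104.3) = 107.7
  C: 403 − 2(104.3) = 194.4
  A: 0 + 1(104.3) = 104.3
  B: 385 (inert)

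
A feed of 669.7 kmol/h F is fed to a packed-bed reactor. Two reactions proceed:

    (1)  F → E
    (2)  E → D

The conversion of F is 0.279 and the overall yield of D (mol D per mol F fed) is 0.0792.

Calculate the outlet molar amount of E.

Conversion of F: F consumed = 1ξ₁ = 0.279 × 669.7 → ξ₁ = 186.8 kmol/h.
Yield of D: 1ξ₂ / 669.7 = 0.0792 → ξ₂ = 53.04 kmol/h.
Outlet amounts (n = n₀ + Σ ν·ξ):
  F: 669.7 − 1(186.8) = 482.9
  E: 0 + 1(186.8) − 1(53.04) = 133.8
  D: 0 + 1(53.04) = 53.04

134 kmol/h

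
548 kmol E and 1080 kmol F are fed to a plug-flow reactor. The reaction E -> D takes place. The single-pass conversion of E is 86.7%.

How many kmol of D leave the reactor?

E reacted = 0.867 × 548 = 475.1 kmol; ν_E = −1, so ξ = 475.1/1 = 475.1 kmol.
Outlet amounts (n = n₀ + ν ξ):
  E: 548 − 1(475.1) = 72.88
  D: 0 + 1(475.1) = 475.1
  F: 1080 (inert)

475 kmol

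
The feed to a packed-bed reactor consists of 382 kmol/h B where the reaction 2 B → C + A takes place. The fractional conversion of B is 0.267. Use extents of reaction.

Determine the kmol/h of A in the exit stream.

B reacted = 0.267 × 382 = 102 kmol/h; ν_B = −2, so ξ = 102/2 = 51 kmol/h.
Outlet amounts (n = n₀ + ν ξ):
  B: 382 − 2(51) = 280
  C: 0 + 1(51) = 51
  A: 0 + 1(51) = 51

51 kmol/h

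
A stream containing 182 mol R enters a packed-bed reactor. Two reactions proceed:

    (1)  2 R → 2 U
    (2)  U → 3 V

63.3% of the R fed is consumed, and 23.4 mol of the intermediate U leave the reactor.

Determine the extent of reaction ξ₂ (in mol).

ξ₂ = 91.8 mol

Conversion of R: R consumed = 2ξ₁ = 0.633 × 182 → ξ₁ = 57.6 mol.
U balance: n_U = 0 + 2ξ₁ − 1ξ₂ = 23.4 → ξ₂ = (2·57.6 − 23.4)/1 = 91.81 mol.
Outlet amounts (n = n₀ + Σ ν·ξ):
  R: 182 − 2(57.6) = 66.79
  U: 0 + 2(57.6) − 1(91.81) = 23.4
  V: 0 + 3(91.81) = 275.4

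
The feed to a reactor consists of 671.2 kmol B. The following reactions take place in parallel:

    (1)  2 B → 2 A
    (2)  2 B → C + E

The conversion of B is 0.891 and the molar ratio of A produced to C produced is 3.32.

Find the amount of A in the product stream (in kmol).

Conversion of B: B consumed = 0.891 × 671.2 = 598 kmol = 2ξ₁ + 2ξ₂.
Selectivity: 2ξ₁ / (1ξ₂) = 3.32 → ξ₁ = 1.66 ξ₂.
Substitute: (2·1.66 + 2) ξ₂ = 598 → ξ₂ = 112.4 kmol, ξ₁ = 186.6 kmol.
Outlet amounts (n = n₀ + Σ ν·ξ):
  B: 671.2 − 2(186.6) − 2(112.4) = 73.16
  A: 0 + 2(186.6) = 373.2
  C: 0 + 1(112.4) = 112.4
  E: 0 + 1(112.4) = 112.4

373 kmol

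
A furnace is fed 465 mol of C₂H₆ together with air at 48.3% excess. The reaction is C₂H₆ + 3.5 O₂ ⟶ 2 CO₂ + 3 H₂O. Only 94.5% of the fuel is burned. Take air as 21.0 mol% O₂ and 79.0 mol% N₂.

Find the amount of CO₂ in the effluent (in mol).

879 mol

Stoichiometric O₂ = 3.5 × 465 = 1628 mol; O₂ fed = 1628 × 1.483 = 2414 mol.
N₂ fed = 2414 × 79/21 = 9080 mol.
Fuel reacted = 0.945 × 465 → ξ = 439.4 mol.
Outlet (n = n₀ + ν ξ):
  C₂H₆: 465 − 1(439.4) = 25.58
  O₂: 2414 − 3.5(439.4) = 875.6
  N₂: 9080 (inert)
  CO₂: 0 + 2(439.4) = 878.8
  H₂O: 0 + 3(439.4) = 1318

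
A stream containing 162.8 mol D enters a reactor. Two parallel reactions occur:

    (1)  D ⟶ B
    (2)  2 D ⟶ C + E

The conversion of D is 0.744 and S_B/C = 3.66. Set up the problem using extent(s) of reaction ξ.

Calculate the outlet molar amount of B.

Conversion of D: D consumed = 0.744 × 162.8 = 121.1 mol = 1ξ₁ + 2ξ₂.
Selectivity: 1ξ₁ / (1ξ₂) = 3.66 → ξ₁ = 3.66 ξ₂.
Substitute: (1·3.66 + 2) ξ₂ = 121.1 → ξ₂ = 21.4 mol, ξ₁ = 78.32 mol.
Outlet amounts (n = n₀ + Σ ν·ξ):
  D: 162.8 − 1(78.32) − 2(21.4) = 41.68
  B: 0 + 1(78.32) = 78.32
  C: 0 + 1(21.4) = 21.4
  E: 0 + 1(21.4) = 21.4

78.3 mol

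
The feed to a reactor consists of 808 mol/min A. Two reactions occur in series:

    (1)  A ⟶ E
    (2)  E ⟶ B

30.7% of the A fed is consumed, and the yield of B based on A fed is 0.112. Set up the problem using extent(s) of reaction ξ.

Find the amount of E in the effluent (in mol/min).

Conversion of A: A consumed = 1ξ₁ = 0.307 × 808 → ξ₁ = 248.1 mol/min.
Yield of B: 1ξ₂ / 808 = 0.112 → ξ₂ = 90.5 mol/min.
Outlet amounts (n = n₀ + Σ ν·ξ):
  A: 808 − 1(248.1) = 559.9
  E: 0 + 1(248.1) − 1(90.5) = 157.6
  B: 0 + 1(90.5) = 90.5

158 mol/min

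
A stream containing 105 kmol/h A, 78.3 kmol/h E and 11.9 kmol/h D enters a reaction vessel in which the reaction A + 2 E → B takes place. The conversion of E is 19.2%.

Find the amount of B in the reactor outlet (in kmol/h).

E reacted = 0.192 × 78.3 = 15.03 kmol/h; ν_E = −2, so ξ = 15.03/2 = 7.517 kmol/h.
Outlet amounts (n = n₀ + ν ξ):
  A: 105 − 1(7.517) = 97.48
  E: 78.3 − 2(7.517) = 63.27
  B: 0 + 1(7.517) = 7.517
  D: 11.9 (inert)

7.52 kmol/h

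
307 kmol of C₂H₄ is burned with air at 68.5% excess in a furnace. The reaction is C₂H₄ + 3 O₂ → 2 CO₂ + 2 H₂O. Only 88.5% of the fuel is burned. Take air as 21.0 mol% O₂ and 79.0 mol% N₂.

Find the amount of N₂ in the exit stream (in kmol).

Stoichiometric O₂ = 3 × 307 = 921 kmol; O₂ fed = 921 × 1.685 = 1552 kmol.
N₂ fed = 1552 × 79/21 = 5838 kmol.
Fuel reacted = 0.885 × 307 → ξ = 271.7 kmol.
Outlet (n = n₀ + ν ξ):
  C₂H₄: 307 − 1(271.7) = 35.31
  O₂: 1552 − 3(271.7) = 736.8
  N₂: 5838 (inert)
  CO₂: 0 + 2(271.7) = 543.4
  H₂O: 0 + 2(271.7) = 543.4

5840 kmol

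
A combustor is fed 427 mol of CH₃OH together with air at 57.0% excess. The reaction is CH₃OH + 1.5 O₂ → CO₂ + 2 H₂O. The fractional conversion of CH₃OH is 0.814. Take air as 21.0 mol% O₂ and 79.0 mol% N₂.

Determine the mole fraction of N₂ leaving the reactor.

Stoichiometric O₂ = 1.5 × 427 = 640.5 mol; O₂ fed = 640.5 × 1.570 = 1006 mol.
N₂ fed = 1006 × 79/21 = 3783 mol.
Fuel reacted = 0.814 × 427 → ξ = 347.6 mol.
Outlet (n = n₀ + ν ξ):
  CH₃OH: 427 − 1(347.6) = 79.42
  O₂: 1006 − 1.5(347.6) = 484.2
  N₂: 3783 (inert)
  CO₂: 0 + 1(347.6) = 347.6
  H₂O: 0 + 2(347.6) = 695.2
Total out = 5389 mol; y_N₂ = 3783 / 5389 = 0.7019.

0.702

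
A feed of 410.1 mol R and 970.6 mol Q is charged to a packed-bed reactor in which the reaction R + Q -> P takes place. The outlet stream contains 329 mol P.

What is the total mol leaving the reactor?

1050 mol

For P: n = n₀ + 1ξ → 329 = 0 + 1ξ, giving ξ = 329 mol.
Outlet amounts (n = n₀ + ν ξ):
  R: 410.1 − 1(329) = 81.1
  Q: 970.6 − 1(329) = 641.6
  P: 0 + 1(329) = 329
Total out = 81.1 + 641.6 + 329 = 1052 mol.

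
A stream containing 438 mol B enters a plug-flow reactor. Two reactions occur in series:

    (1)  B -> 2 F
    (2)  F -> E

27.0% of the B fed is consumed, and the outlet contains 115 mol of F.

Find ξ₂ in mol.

ξ₂ = 122 mol

Conversion of B: B consumed = 1ξ₁ = 0.27 × 438 → ξ₁ = 118.3 mol.
F balance: n_F = 0 + 2ξ₁ − 1ξ₂ = 115 → ξ₂ = (2·118.3 − 115)/1 = 121.5 mol.
Outlet amounts (n = n₀ + Σ ν·ξ):
  B: 438 − 1(118.3) = 319.7
  F: 0 + 2(118.3) − 1(121.5) = 115
  E: 0 + 1(121.5) = 121.5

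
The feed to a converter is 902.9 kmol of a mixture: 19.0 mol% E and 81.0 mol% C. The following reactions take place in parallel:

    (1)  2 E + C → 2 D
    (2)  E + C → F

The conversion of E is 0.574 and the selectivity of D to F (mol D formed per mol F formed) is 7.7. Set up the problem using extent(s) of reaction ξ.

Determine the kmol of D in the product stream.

87.2 kmol

Conversion of E: E consumed = 0.574 × 171.6 = 98.47 kmol = 2ξ₁ + 1ξ₂.
Selectivity: 2ξ₁ / (1ξ₂) = 7.7 → ξ₁ = 3.85 ξ₂.
Substitute: (2·3.85 + 1) ξ₂ = 98.47 → ξ₂ = 11.32 kmol, ξ₁ = 43.58 kmol.
Outlet amounts (n = n₀ + Σ ν·ξ):
  E: 171.6 − 2(43.58) − 1(11.32) = 73.08
  C: 731.3 − 1(43.58) − 1(11.32) = 676.5
  D: 0 + 2(43.58) = 87.15
  F: 0 + 1(11.32) = 11.32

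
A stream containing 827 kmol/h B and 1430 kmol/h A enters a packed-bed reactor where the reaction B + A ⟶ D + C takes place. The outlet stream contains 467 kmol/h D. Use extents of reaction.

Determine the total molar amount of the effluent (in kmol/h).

For D: n = n₀ + 1ξ → 467 = 0 + 1ξ, giving ξ = 467 kmol/h.
Outlet amounts (n = n₀ + ν ξ):
  B: 827 − 1(467) = 360
  A: 1430 − 1(467) = 963
  D: 0 + 1(467) = 467
  C: 0 + 1(467) = 467
Total out = 360 + 963 + 467 + 467 = 2257 kmol/h.

2260 kmol/h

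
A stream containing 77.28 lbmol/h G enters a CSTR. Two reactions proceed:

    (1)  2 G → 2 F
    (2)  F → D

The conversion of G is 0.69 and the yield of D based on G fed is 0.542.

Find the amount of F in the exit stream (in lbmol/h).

Conversion of G: G consumed = 2ξ₁ = 0.69 × 77.28 → ξ₁ = 26.66 lbmol/h.
Yield of D: 1ξ₂ / 77.28 = 0.542 → ξ₂ = 41.89 lbmol/h.
Outlet amounts (n = n₀ + Σ ν·ξ):
  G: 77.28 − 2(26.66) = 23.96
  F: 0 + 2(26.66) − 1(41.89) = 11.44
  D: 0 + 1(41.89) = 41.89

11.4 lbmol/h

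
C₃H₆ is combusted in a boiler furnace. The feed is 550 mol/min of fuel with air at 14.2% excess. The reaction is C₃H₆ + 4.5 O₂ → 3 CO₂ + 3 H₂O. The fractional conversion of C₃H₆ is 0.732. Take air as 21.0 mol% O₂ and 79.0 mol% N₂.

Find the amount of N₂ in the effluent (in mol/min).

Stoichiometric O₂ = 4.5 × 550 = 2475 mol/min; O₂ fed = 2475 × 1.142 = 2826 mol/min.
N₂ fed = 2826 × 79/21 = 10630 mol/min.
Fuel reacted = 0.732 × 550 → ξ = 402.6 mol/min.
Outlet (n = n₀ + ν ξ):
  C₃H₆: 550 − 1(402.6) = 147.4
  O₂: 2826 − 4.5(402.6) = 1015
  N₂: 10630 (inert)
  CO₂: 0 + 3(402.6) = 1208
  H₂O: 0 + 3(402.6) = 1208

10600 mol/min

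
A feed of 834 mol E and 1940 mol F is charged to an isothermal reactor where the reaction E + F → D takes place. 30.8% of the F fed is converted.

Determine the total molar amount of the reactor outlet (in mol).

2180 mol

F reacted = 0.308 × 1940 = 597.5 mol; ν_F = −1, so ξ = 597.5/1 = 597.5 mol.
Outlet amounts (n = n₀ + ν ξ):
  E: 834 − 1(597.5) = 236.5
  F: 1940 − 1(597.5) = 1342
  D: 0 + 1(597.5) = 597.5
Total out = 236.5 + 1342 + 597.5 = 2176 mol.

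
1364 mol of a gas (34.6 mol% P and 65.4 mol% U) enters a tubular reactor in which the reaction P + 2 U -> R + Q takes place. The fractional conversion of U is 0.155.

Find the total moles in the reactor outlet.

U reacted = 0.155 × 892.1 = 138.3 mol; ν_U = −2, so ξ = 138.3/2 = 69.13 mol.
Outlet amounts (n = n₀ + ν ξ):
  P: 471.9 − 1(69.13) = 402.8
  U: 892.1 − 2(69.13) = 753.8
  R: 0 + 1(69.13) = 69.13
  Q: 0 + 1(69.13) = 69.13
Total out = 402.8 + 753.8 + 69.13 + 69.13 = 1295 mol.

1290 mol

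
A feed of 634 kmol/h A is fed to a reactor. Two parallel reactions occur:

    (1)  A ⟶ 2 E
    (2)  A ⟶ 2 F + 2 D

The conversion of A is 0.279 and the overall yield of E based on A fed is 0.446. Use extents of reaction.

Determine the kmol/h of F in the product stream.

Yield of E: 2ξ₁ / 634 = 0.446 → ξ₁ = 141.4 kmol/h.
Conversion of A: 1ξ₁ + 1ξ₂ = 0.279 × 634 = 176.9 → ξ₂ = 35.5 kmol/h.
Outlet amounts (n = n₀ + Σ ν·ξ):
  A: 634 − 1(141.4) − 1(35.5) = 457.1
  E: 0 + 2(141.4) = 282.8
  F: 0 + 2(35.5) = 71.01
  D: 0 + 2(35.5) = 71.01

71 kmol/h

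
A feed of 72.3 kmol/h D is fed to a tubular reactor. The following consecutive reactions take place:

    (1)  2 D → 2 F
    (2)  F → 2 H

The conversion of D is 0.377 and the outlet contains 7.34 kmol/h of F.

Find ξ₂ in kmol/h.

Conversion of D: D consumed = 2ξ₁ = 0.377 × 72.3 → ξ₁ = 13.63 kmol/h.
F balance: n_F = 0 + 2ξ₁ − 1ξ₂ = 7.34 → ξ₂ = (2·13.63 − 7.34)/1 = 19.92 kmol/h.
Outlet amounts (n = n₀ + Σ ν·ξ):
  D: 72.3 − 2(13.63) = 45.04
  F: 0 + 2(13.63) − 1(19.92) = 7.34
  H: 0 + 2(19.92) = 39.83

ξ₂ = 19.9 kmol/h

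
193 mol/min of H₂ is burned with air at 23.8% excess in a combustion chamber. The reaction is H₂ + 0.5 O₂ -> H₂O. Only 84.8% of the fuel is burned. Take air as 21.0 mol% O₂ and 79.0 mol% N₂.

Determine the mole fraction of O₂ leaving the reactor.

0.0553

Stoichiometric O₂ = 0.5 × 193 = 96.5 mol/min; O₂ fed = 96.5 × 1.238 = 119.5 mol/min.
N₂ fed = 119.5 × 79/21 = 449.4 mol/min.
Fuel reacted = 0.848 × 193 → ξ = 163.7 mol/min.
Outlet (n = n₀ + ν ξ):
  H₂: 193 − 1(163.7) = 29.34
  O₂: 119.5 − 0.5(163.7) = 37.64
  N₂: 449.4 (inert)
  H₂O: 0 + 1(163.7) = 163.7
Total out = 680.1 mol/min; y_O₂ = 37.64 / 680.1 = 0.05534.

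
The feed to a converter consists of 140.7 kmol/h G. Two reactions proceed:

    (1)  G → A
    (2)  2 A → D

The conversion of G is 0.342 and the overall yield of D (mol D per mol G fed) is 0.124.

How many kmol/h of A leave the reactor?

Conversion of G: G consumed = 1ξ₁ = 0.342 × 140.7 → ξ₁ = 48.12 kmol/h.
Yield of D: 1ξ₂ / 140.7 = 0.124 → ξ₂ = 17.45 kmol/h.
Outlet amounts (n = n₀ + Σ ν·ξ):
  G: 140.7 − 1(48.12) = 92.58
  A: 0 + 1(48.12) − 2(17.45) = 13.23
  D: 0 + 1(17.45) = 17.45

13.2 kmol/h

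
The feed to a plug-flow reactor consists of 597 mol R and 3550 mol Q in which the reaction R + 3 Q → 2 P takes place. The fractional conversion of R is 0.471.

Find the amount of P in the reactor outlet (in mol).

R reacted = 0.471 × 597 = 281.2 mol; ν_R = −1, so ξ = 281.2/1 = 281.2 mol.
Outlet amounts (n = n₀ + ν ξ):
  R: 597 − 1(281.2) = 315.8
  Q: 3550 − 3(281.2) = 2706
  P: 0 + 2(281.2) = 562.4

562 mol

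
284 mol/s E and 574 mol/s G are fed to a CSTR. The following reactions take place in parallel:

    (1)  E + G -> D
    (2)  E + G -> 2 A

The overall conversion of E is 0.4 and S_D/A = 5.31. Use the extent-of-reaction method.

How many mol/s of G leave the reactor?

Conversion of E: E consumed = 0.4 × 284 = 113.6 mol/s = 1ξ₁ + 1ξ₂.
Selectivity: 1ξ₁ / (2ξ₂) = 5.31 → ξ₁ = 10.62 ξ₂.
Substitute: (1·10.62 + 1) ξ₂ = 113.6 → ξ₂ = 9.776 mol/s, ξ₁ = 103.8 mol/s.
Outlet amounts (n = n₀ + Σ ν·ξ):
  E: 284 − 1(103.8) − 1(9.776) = 170.4
  G: 574 − 1(103.8) − 1(9.776) = 460.4
  D: 0 + 1(103.8) = 103.8
  A: 0 + 2(9.776) = 19.55

460 mol/s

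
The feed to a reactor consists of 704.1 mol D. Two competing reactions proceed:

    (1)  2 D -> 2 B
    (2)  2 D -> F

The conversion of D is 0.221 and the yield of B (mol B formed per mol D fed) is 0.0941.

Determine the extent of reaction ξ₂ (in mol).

Yield of B: 2ξ₁ / 704.1 = 0.0941 → ξ₁ = 33.13 mol.
Conversion of D: 2ξ₁ + 2ξ₂ = 0.221 × 704.1 = 155.6 → ξ₂ = 44.68 mol.
Outlet amounts (n = n₀ + Σ ν·ξ):
  D: 704.1 − 2(33.13) − 2(44.68) = 548.5
  B: 0 + 2(33.13) = 66.26
  F: 0 + 1(44.68) = 44.68

ξ₂ = 44.7 mol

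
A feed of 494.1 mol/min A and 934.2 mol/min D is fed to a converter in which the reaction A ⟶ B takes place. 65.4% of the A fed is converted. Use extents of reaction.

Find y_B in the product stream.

A reacted = 0.654 × 494.1 = 323.1 mol/min; ν_A = −1, so ξ = 323.1/1 = 323.1 mol/min.
Outlet amounts (n = n₀ + ν ξ):
  A: 494.1 − 1(323.1) = 171
  B: 0 + 1(323.1) = 323.1
  D: 934.2 (inert)
Total out = 1428 mol/min; y_B = 323.1 / 1428 = 0.2262.

0.226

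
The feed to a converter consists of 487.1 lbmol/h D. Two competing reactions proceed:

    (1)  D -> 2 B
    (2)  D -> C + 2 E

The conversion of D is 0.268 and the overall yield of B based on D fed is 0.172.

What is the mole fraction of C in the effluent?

Yield of B: 2ξ₁ / 487.1 = 0.172 → ξ₁ = 41.89 lbmol/h.
Conversion of D: 1ξ₁ + 1ξ₂ = 0.268 × 487.1 = 130.5 → ξ₂ = 88.65 lbmol/h.
Outlet amounts (n = n₀ + Σ ν·ξ):
  D: 487.1 − 1(41.89) − 1(88.65) = 356.6
  B: 0 + 2(41.89) = 83.78
  C: 0 + 1(88.65) = 88.65
  E: 0 + 2(88.65) = 177.3
Total out = 706.3 lbmol/h; y_C = 88.65 / 706.3 = 0.1255.

0.126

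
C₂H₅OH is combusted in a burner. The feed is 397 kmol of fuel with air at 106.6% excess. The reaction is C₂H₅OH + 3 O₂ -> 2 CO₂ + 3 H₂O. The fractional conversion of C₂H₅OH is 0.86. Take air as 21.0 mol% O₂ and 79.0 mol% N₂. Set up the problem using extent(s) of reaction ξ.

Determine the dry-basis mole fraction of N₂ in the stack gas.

Stoichiometric O₂ = 3 × 397 = 1191 kmol; O₂ fed = 1191 × 2.066 = 2461 kmol.
N₂ fed = 2461 × 79/21 = 9257 kmol.
Fuel reacted = 0.86 × 397 → ξ = 341.4 kmol.
Outlet (n = n₀ + ν ξ):
  C₂H₅OH: 397 − 1(341.4) = 55.58
  O₂: 2461 − 3(341.4) = 1436
  N₂: 9257 (inert)
  CO₂: 0 + 2(341.4) = 682.8
  H₂O: 0 + 3(341.4) = 1024
Dry total = 11430 kmol; y_N₂ (dry) = 9257 / 11430 = 0.8098.

0.81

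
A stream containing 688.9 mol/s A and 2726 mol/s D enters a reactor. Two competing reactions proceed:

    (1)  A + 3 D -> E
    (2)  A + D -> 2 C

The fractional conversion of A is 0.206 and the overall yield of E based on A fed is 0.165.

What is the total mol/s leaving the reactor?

3070 mol/s

Yield of E: 1ξ₁ / 688.9 = 0.165 → ξ₁ = 113.7 mol/s.
Conversion of A: 1ξ₁ + 1ξ₂ = 0.206 × 688.9 = 141.9 → ξ₂ = 28.24 mol/s.
Outlet amounts (n = n₀ + Σ ν·ξ):
  A: 688.9 − 1(113.7) − 1(28.24) = 547
  D: 2726 − 3(113.7) − 1(28.24) = 2357
  E: 0 + 1(113.7) = 113.7
  C: 0 + 2(28.24) = 56.49
Total out = 547 + 2357 + 113.7 + 56.49 = 3074 mol/s.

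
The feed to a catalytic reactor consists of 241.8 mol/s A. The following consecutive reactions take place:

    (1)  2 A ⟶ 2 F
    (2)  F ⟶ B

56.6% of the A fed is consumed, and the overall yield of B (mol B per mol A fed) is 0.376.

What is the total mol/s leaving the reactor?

242 mol/s

Conversion of A: A consumed = 2ξ₁ = 0.566 × 241.8 → ξ₁ = 68.43 mol/s.
Yield of B: 1ξ₂ / 241.8 = 0.376 → ξ₂ = 90.92 mol/s.
Outlet amounts (n = n₀ + Σ ν·ξ):
  A: 241.8 − 2(68.43) = 104.9
  F: 0 + 2(68.43) − 1(90.92) = 45.94
  B: 0 + 1(90.92) = 90.92
Total out = 104.9 + 45.94 + 90.92 = 241.8 mol/s.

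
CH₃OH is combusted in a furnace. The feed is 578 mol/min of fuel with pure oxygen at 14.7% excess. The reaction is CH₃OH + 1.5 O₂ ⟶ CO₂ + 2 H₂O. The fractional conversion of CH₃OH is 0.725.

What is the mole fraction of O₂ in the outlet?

0.205

Stoichiometric O₂ = 1.5 × 578 = 867 mol/min; O₂ fed = 867 × 1.147 = 994.4 mol/min.
Fuel reacted = 0.725 × 578 → ξ = 419.1 mol/min.
Outlet (n = n₀ + ν ξ):
  CH₃OH: 578 − 1(419.1) = 158.9
  O₂: 994.4 − 1.5(419.1) = 365.9
  CO₂: 0 + 1(419.1) = 419.1
  H₂O: 0 + 2(419.1) = 838.1
Total out = 1782 mol/min; y_O₂ = 365.9 / 1782 = 0.2053.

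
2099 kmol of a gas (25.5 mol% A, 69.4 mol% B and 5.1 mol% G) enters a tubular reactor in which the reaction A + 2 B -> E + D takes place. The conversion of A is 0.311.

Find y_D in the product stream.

0.0861

A reacted = 0.311 × 535.2 = 166.5 kmol; ν_A = −1, so ξ = 166.5/1 = 166.5 kmol.
Outlet amounts (n = n₀ + ν ξ):
  A: 535.2 − 1(166.5) = 368.8
  B: 1457 − 2(166.5) = 1124
  E: 0 + 1(166.5) = 166.5
  D: 0 + 1(166.5) = 166.5
  G: 107 (inert)
Total out = 1933 kmol; y_D = 166.5 / 1933 = 0.08614.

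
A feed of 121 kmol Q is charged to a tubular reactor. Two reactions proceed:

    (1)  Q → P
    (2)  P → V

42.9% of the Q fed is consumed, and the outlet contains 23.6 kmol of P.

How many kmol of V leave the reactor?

Conversion of Q: Q consumed = 1ξ₁ = 0.429 × 121 → ξ₁ = 51.91 kmol.
P balance: n_P = 0 + 1ξ₁ − 1ξ₂ = 23.6 → ξ₂ = (1·51.91 − 23.6)/1 = 28.31 kmol.
Outlet amounts (n = n₀ + Σ ν·ξ):
  Q: 121 − 1(51.91) = 69.09
  P: 0 + 1(51.91) − 1(28.31) = 23.6
  V: 0 + 1(28.31) = 28.31

28.3 kmol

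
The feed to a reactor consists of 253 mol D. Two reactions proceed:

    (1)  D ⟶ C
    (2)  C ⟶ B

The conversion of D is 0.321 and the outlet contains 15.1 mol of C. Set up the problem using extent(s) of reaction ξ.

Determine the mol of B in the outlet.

66.1 mol

Conversion of D: D consumed = 1ξ₁ = 0.321 × 253 → ξ₁ = 81.21 mol.
C balance: n_C = 0 + 1ξ₁ − 1ξ₂ = 15.1 → ξ₂ = (1·81.21 − 15.1)/1 = 66.11 mol.
Outlet amounts (n = n₀ + Σ ν·ξ):
  D: 253 − 1(81.21) = 171.8
  C: 0 + 1(81.21) − 1(66.11) = 15.1
  B: 0 + 1(66.11) = 66.11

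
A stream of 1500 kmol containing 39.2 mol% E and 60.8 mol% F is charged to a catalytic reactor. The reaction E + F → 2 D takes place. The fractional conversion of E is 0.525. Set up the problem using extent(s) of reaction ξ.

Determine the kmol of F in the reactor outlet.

E reacted = 0.525 × 588 = 308.7 kmol; ν_E = −1, so ξ = 308.7/1 = 308.7 kmol.
Outlet amounts (n = n₀ + ν ξ):
  E: 588 − 1(308.7) = 279.3
  F: 912 − 1(308.7) = 603.3
  D: 0 + 2(308.7) = 617.4

603 kmol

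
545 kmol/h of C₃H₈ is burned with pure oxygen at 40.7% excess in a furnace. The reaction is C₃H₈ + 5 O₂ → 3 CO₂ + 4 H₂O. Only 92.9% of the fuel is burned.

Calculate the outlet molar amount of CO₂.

Stoichiometric O₂ = 5 × 545 = 2725 kmol/h; O₂ fed = 2725 × 1.407 = 3834 kmol/h.
Fuel reacted = 0.929 × 545 → ξ = 506.3 kmol/h.
Outlet (n = n₀ + ν ξ):
  C₃H₈: 545 − 1(506.3) = 38.69
  O₂: 3834 − 5(506.3) = 1303
  CO₂: 0 + 3(506.3) = 1519
  H₂O: 0 + 4(506.3) = 2025

1520 kmol/h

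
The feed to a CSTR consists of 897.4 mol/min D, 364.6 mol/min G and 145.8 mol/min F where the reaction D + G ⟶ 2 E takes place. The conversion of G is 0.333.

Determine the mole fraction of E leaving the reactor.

0.172

G reacted = 0.333 × 364.6 = 121.4 mol/min; ν_G = −1, so ξ = 121.4/1 = 121.4 mol/min.
Outlet amounts (n = n₀ + ν ξ):
  D: 897.4 − 1(121.4) = 776
  G: 364.6 − 1(121.4) = 243.2
  E: 0 + 2(121.4) = 242.8
  F: 145.8 (inert)
Total out = 1408 mol/min; y_E = 242.8 / 1408 = 0.1725.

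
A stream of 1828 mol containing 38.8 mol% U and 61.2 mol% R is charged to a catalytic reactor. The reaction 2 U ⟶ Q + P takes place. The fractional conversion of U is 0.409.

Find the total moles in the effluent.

1830 mol

U reacted = 0.409 × 709.3 = 290.1 mol; ν_U = −2, so ξ = 290.1/2 = 145 mol.
Outlet amounts (n = n₀ + ν ξ):
  U: 709.3 − 2(145) = 419.2
  Q: 0 + 1(145) = 145
  P: 0 + 1(145) = 145
  R: 1119 (inert)
Total out = 419.2 + 145 + 145 + 1119 = 1828 mol.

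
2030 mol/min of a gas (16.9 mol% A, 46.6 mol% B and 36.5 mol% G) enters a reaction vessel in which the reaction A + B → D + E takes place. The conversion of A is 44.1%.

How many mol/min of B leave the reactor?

A reacted = 0.441 × 343.1 = 151.3 mol/min; ν_A = −1, so ξ = 151.3/1 = 151.3 mol/min.
Outlet amounts (n = n₀ + ν ξ):
  A: 343.1 − 1(151.3) = 191.8
  B: 946 − 1(151.3) = 794.7
  D: 0 + 1(151.3) = 151.3
  E: 0 + 1(151.3) = 151.3
  G: 741 (inert)

795 mol/min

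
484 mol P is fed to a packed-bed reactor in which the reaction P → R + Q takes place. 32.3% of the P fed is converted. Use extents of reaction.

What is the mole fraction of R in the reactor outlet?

P reacted = 0.323 × 484 = 156.3 mol; ν_P = −1, so ξ = 156.3/1 = 156.3 mol.
Outlet amounts (n = n₀ + ν ξ):
  P: 484 − 1(156.3) = 327.7
  R: 0 + 1(156.3) = 156.3
  Q: 0 + 1(156.3) = 156.3
Total out = 640.3 mol; y_R = 156.3 / 640.3 = 0.2441.

0.244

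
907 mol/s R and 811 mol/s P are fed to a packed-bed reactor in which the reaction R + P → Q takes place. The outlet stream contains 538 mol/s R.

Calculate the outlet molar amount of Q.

For R: n = n₀ − 1ξ → 538 = 907 − 1ξ, giving ξ = 369 mol/s.
Outlet amounts (n = n₀ + ν ξ):
  R: 907 − 1(369) = 538
  P: 811 − 1(369) = 442
  Q: 0 + 1(369) = 369

369 mol/s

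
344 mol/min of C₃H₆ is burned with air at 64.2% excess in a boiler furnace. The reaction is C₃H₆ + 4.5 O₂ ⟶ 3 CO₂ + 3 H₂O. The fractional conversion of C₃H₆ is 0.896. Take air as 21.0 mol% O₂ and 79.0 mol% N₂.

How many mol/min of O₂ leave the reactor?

Stoichiometric O₂ = 4.5 × 344 = 1548 mol/min; O₂ fed = 1548 × 1.642 = 2542 mol/min.
N₂ fed = 2542 × 79/21 = 9562 mol/min.
Fuel reacted = 0.896 × 344 → ξ = 308.2 mol/min.
Outlet (n = n₀ + ν ξ):
  C₃H₆: 344 − 1(308.2) = 35.78
  O₂: 2542 − 4.5(308.2) = 1155
  N₂: 9562 (inert)
  CO₂: 0 + 3(308.2) = 924.7
  H₂O: 0 + 3(308.2) = 924.7

1150 mol/min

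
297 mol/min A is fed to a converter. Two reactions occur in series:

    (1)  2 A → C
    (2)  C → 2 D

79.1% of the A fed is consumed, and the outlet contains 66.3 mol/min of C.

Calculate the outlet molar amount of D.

Conversion of A: A consumed = 2ξ₁ = 0.791 × 297 → ξ₁ = 117.5 mol/min.
C balance: n_C = 0 + 1ξ₁ − 1ξ₂ = 66.3 → ξ₂ = (1·117.5 − 66.3)/1 = 51.16 mol/min.
Outlet amounts (n = n₀ + Σ ν·ξ):
  A: 297 − 2(117.5) = 62.07
  C: 0 + 1(117.5) − 1(51.16) = 66.3
  D: 0 + 2(51.16) = 102.3

102 mol/min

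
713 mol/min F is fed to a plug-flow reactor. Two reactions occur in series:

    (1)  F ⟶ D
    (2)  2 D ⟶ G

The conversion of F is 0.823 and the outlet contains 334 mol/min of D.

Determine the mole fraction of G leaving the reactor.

0.215

Conversion of F: F consumed = 1ξ₁ = 0.823 × 713 → ξ₁ = 586.8 mol/min.
D balance: n_D = 0 + 1ξ₁ − 2ξ₂ = 334 → ξ₂ = (1·586.8 − 334)/2 = 126.4 mol/min.
Outlet amounts (n = n₀ + Σ ν·ξ):
  F: 713 − 1(586.8) = 126.2
  D: 0 + 1(586.8) − 2(126.4) = 334
  G: 0 + 1(126.4) = 126.4
Total out = 586.6 mol/min; y_G = 126.4 / 586.6 = 0.2155.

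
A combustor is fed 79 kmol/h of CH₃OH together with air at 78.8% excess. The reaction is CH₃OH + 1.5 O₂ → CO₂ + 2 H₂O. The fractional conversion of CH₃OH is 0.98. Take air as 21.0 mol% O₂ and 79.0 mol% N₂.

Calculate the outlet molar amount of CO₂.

Stoichiometric O₂ = 1.5 × 79 = 118.5 kmol/h; O₂ fed = 118.5 × 1.788 = 211.9 kmol/h.
N₂ fed = 211.9 × 79/21 = 797.1 kmol/h.
Fuel reacted = 0.98 × 79 → ξ = 77.42 kmol/h.
Outlet (n = n₀ + ν ξ):
  CH₃OH: 79 − 1(77.42) = 1.58
  O₂: 211.9 − 1.5(77.42) = 95.75
  N₂: 797.1 (inert)
  CO₂: 0 + 1(77.42) = 77.42
  H₂O: 0 + 2(77.42) = 154.8

77.4 kmol/h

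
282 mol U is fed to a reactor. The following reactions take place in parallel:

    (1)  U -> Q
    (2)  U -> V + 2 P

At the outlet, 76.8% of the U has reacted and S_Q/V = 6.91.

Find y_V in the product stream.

Conversion of U: U consumed = 0.768 × 282 = 216.6 mol = 1ξ₁ + 1ξ₂.
Selectivity: 1ξ₁ / (1ξ₂) = 6.91 → ξ₁ = 6.91 ξ₂.
Substitute: (1·6.91 + 1) ξ₂ = 216.6 → ξ₂ = 27.38 mol, ξ₁ = 189.2 mol.
Outlet amounts (n = n₀ + Σ ν·ξ):
  U: 282 − 1(189.2) − 1(27.38) = 65.42
  Q: 0 + 1(189.2) = 189.2
  V: 0 + 1(27.38) = 27.38
  P: 0 + 2(27.38) = 54.76
Total out = 336.8 mol; y_V = 27.38 / 336.8 = 0.0813.

0.0813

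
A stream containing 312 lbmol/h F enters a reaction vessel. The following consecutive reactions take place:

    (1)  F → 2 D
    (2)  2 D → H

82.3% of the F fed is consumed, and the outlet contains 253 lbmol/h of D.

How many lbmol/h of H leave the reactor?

130 lbmol/h

Conversion of F: F consumed = 1ξ₁ = 0.823 × 312 → ξ₁ = 256.8 lbmol/h.
D balance: n_D = 0 + 2ξ₁ − 2ξ₂ = 253 → ξ₂ = (2·256.8 − 253)/2 = 130.3 lbmol/h.
Outlet amounts (n = n₀ + Σ ν·ξ):
  F: 312 − 1(256.8) = 55.22
  D: 0 + 2(256.8) − 2(130.3) = 253
  H: 0 + 1(130.3) = 130.3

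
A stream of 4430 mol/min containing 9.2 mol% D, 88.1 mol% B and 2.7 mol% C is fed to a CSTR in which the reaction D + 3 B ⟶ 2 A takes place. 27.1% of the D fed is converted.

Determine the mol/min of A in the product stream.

221 mol/min

D reacted = 0.271 × 407.6 = 110.4 mol/min; ν_D = −1, so ξ = 110.4/1 = 110.4 mol/min.
Outlet amounts (n = n₀ + ν ξ):
  D: 407.6 − 1(110.4) = 297.1
  B: 3903 − 3(110.4) = 3571
  A: 0 + 2(110.4) = 220.9
  C: 119.6 (inert)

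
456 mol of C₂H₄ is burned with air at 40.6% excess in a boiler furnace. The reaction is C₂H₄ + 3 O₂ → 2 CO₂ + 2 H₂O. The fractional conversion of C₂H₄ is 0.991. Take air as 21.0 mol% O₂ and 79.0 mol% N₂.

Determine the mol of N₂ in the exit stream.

7240 mol

Stoichiometric O₂ = 3 × 456 = 1368 mol; O₂ fed = 1368 × 1.406 = 1923 mol.
N₂ fed = 1923 × 79/21 = 7236 mol.
Fuel reacted = 0.991 × 456 → ξ = 451.9 mol.
Outlet (n = n₀ + ν ξ):
  C₂H₄: 456 − 1(451.9) = 4.104
  O₂: 1923 − 3(451.9) = 567.7
  N₂: 7236 (inert)
  CO₂: 0 + 2(451.9) = 903.8
  H₂O: 0 + 2(451.9) = 903.8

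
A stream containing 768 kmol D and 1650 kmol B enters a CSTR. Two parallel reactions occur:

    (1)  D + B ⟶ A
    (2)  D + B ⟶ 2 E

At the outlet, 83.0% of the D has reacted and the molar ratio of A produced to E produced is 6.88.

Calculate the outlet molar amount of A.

Conversion of D: D consumed = 0.83 × 768 = 637.4 kmol = 1ξ₁ + 1ξ₂.
Selectivity: 1ξ₁ / (2ξ₂) = 6.88 → ξ₁ = 13.76 ξ₂.
Substitute: (1·13.76 + 1) ξ₂ = 637.4 → ξ₂ = 43.19 kmol, ξ₁ = 594.3 kmol.
Outlet amounts (n = n₀ + Σ ν·ξ):
  D: 768 − 1(594.3) − 1(43.19) = 130.6
  B: 1650 − 1(594.3) − 1(43.19) = 1013
  A: 0 + 1(594.3) = 594.3
  E: 0 + 2(43.19) = 86.37

594 kmol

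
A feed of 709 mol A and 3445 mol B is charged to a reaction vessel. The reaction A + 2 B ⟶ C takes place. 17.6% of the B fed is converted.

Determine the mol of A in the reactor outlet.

B reacted = 0.176 × 3445 = 606.3 mol; ν_B = −2, so ξ = 606.3/2 = 303.2 mol.
Outlet amounts (n = n₀ + ν ξ):
  A: 709 − 1(303.2) = 405.8
  B: 3445 − 2(303.2) = 2839
  C: 0 + 1(303.2) = 303.2

406 mol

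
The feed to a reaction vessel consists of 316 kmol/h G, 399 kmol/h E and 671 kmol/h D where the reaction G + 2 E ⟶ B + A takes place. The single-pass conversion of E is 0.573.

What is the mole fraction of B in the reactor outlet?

0.0899

E reacted = 0.573 × 399 = 228.6 kmol/h; ν_E = −2, so ξ = 228.6/2 = 114.3 kmol/h.
Outlet amounts (n = n₀ + ν ξ):
  G: 316 − 1(114.3) = 201.7
  E: 399 − 2(114.3) = 170.4
  B: 0 + 1(114.3) = 114.3
  A: 0 + 1(114.3) = 114.3
  D: 671 (inert)
Total out = 1272 kmol/h; y_B = 114.3 / 1272 = 0.08989.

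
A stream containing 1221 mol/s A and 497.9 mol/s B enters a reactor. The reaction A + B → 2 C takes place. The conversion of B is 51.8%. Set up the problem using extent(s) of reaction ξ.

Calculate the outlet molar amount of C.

516 mol/s

B reacted = 0.518 × 497.9 = 257.9 mol/s; ν_B = −1, so ξ = 257.9/1 = 257.9 mol/s.
Outlet amounts (n = n₀ + ν ξ):
  A: 1221 − 1(257.9) = 963.1
  B: 497.9 − 1(257.9) = 240
  C: 0 + 2(257.9) = 515.8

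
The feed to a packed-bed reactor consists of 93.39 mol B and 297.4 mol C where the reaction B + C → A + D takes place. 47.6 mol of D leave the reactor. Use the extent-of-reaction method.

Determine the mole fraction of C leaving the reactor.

For D: n = n₀ + 1ξ → 47.6 = 0 + 1ξ, giving ξ = 47.6 mol.
Outlet amounts (n = n₀ + ν ξ):
  B: 93.39 − 1(47.6) = 45.79
  C: 297.4 − 1(47.6) = 249.8
  A: 0 + 1(47.6) = 47.6
  D: 0 + 1(47.6) = 47.6
Total out = 390.8 mol; y_C = 249.8 / 390.8 = 0.6392.

0.639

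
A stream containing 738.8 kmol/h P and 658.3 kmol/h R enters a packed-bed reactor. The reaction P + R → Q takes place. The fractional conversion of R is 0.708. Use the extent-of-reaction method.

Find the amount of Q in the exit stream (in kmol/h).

466 kmol/h

R reacted = 0.708 × 658.3 = 466.1 kmol/h; ν_R = −1, so ξ = 466.1/1 = 466.1 kmol/h.
Outlet amounts (n = n₀ + ν ξ):
  P: 738.8 − 1(466.1) = 272.7
  R: 658.3 − 1(466.1) = 192.2
  Q: 0 + 1(466.1) = 466.1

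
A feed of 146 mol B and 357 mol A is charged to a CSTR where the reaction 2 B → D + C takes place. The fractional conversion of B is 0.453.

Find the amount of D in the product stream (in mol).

B reacted = 0.453 × 146 = 66.14 mol; ν_B = −2, so ξ = 66.14/2 = 33.07 mol.
Outlet amounts (n = n₀ + ν ξ):
  B: 146 − 2(33.07) = 79.86
  D: 0 + 1(33.07) = 33.07
  C: 0 + 1(33.07) = 33.07
  A: 357 (inert)

33.1 mol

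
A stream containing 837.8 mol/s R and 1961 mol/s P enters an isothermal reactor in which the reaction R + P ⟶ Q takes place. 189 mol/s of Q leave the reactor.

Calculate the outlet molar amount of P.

1770 mol/s

For Q: n = n₀ + 1ξ → 189 = 0 + 1ξ, giving ξ = 189 mol/s.
Outlet amounts (n = n₀ + ν ξ):
  R: 837.8 − 1(189) = 648.8
  P: 1961 − 1(189) = 1772
  Q: 0 + 1(189) = 189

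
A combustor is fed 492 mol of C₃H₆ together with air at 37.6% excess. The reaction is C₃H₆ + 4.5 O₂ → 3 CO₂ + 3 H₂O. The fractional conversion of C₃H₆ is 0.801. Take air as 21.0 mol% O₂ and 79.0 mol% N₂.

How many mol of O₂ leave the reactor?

Stoichiometric O₂ = 4.5 × 492 = 2214 mol; O₂ fed = 2214 × 1.376 = 3046 mol.
N₂ fed = 3046 × 79/21 = 11460 mol.
Fuel reacted = 0.801 × 492 → ξ = 394.1 mol.
Outlet (n = n₀ + ν ξ):
  C₃H₆: 492 − 1(394.1) = 97.91
  O₂: 3046 − 4.5(394.1) = 1273
  N₂: 11460 (inert)
  CO₂: 0 + 3(394.1) = 1182
  H₂O: 0 + 3(394.1) = 1182

1270 mol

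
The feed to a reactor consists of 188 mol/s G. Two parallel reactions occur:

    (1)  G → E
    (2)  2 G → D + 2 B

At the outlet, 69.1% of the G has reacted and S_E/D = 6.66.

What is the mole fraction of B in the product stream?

Conversion of G: G consumed = 0.691 × 188 = 129.9 mol/s = 1ξ₁ + 2ξ₂.
Selectivity: 1ξ₁ / (1ξ₂) = 6.66 → ξ₁ = 6.66 ξ₂.
Substitute: (1·6.66 + 2) ξ₂ = 129.9 → ξ₂ = 15 mol/s, ξ₁ = 99.91 mol/s.
Outlet amounts (n = n₀ + Σ ν·ξ):
  G: 188 − 1(99.91) − 2(15) = 58.09
  E: 0 + 1(99.91) = 99.91
  D: 0 + 1(15) = 15
  B: 0 + 2(15) = 30
Total out = 203 mol/s; y_B = 30 / 203 = 0.1478.

0.148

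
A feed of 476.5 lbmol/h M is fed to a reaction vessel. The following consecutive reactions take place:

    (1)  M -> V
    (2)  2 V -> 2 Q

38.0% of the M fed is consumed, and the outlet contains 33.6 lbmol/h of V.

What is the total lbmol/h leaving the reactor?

Conversion of M: M consumed = 1ξ₁ = 0.38 × 476.5 → ξ₁ = 181.1 lbmol/h.
V balance: n_V = 0 + 1ξ₁ − 2ξ₂ = 33.6 → ξ₂ = (1·181.1 − 33.6)/2 = 73.73 lbmol/h.
Outlet amounts (n = n₀ + Σ ν·ξ):
  M: 476.5 − 1(181.1) = 295.4
  V: 0 + 1(181.1) − 2(73.73) = 33.6
  Q: 0 + 2(73.73) = 147.5
Total out = 295.4 + 33.6 + 147.5 = 476.5 lbmol/h.

476 lbmol/h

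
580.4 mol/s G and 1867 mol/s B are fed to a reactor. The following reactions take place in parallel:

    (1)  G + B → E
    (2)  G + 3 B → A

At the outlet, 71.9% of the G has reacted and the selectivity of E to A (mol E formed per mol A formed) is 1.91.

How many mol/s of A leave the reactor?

143 mol/s

Conversion of G: G consumed = 0.719 × 580.4 = 417.3 mol/s = 1ξ₁ + 1ξ₂.
Selectivity: 1ξ₁ / (1ξ₂) = 1.91 → ξ₁ = 1.91 ξ₂.
Substitute: (1·1.91 + 1) ξ₂ = 417.3 → ξ₂ = 143.4 mol/s, ξ₁ = 273.9 mol/s.
Outlet amounts (n = n₀ + Σ ν·ξ):
  G: 580.4 − 1(273.9) − 1(143.4) = 163.1
  B: 1867 − 1(273.9) − 3(143.4) = 1163
  E: 0 + 1(273.9) = 273.9
  A: 0 + 1(143.4) = 143.4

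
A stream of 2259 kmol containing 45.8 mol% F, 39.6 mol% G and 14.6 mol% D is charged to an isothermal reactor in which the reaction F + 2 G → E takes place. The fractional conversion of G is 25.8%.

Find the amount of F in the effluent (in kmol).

919 kmol

G reacted = 0.258 × 894.6 = 230.8 kmol; ν_G = −2, so ξ = 230.8/2 = 115.4 kmol.
Outlet amounts (n = n₀ + ν ξ):
  F: 1035 − 1(115.4) = 919.2
  G: 894.6 − 2(115.4) = 663.8
  E: 0 + 1(115.4) = 115.4
  D: 329.8 (inert)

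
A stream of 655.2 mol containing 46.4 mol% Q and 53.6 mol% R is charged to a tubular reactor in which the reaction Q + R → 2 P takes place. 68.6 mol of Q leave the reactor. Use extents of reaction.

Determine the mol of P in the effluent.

For Q: n = n₀ − 1ξ → 68.6 = 304 − 1ξ, giving ξ = 235.4 mol.
Outlet amounts (n = n₀ + ν ξ):
  Q: 304 − 1(235.4) = 68.6
  R: 351.2 − 1(235.4) = 115.8
  P: 0 + 2(235.4) = 470.8

471 mol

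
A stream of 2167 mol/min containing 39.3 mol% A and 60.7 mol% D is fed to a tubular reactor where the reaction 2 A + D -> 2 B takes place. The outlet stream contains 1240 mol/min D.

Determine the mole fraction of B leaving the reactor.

0.0721

For D: n = n₀ − 1ξ → 1240 = 1315 − 1ξ, giving ξ = 75.37 mol/min.
Outlet amounts (n = n₀ + ν ξ):
  A: 851.6 − 2(75.37) = 700.9
  D: 1315 − 1(75.37) = 1240
  B: 0 + 2(75.37) = 150.7
Total out = 2092 mol/min; y_B = 150.7 / 2092 = 0.07207.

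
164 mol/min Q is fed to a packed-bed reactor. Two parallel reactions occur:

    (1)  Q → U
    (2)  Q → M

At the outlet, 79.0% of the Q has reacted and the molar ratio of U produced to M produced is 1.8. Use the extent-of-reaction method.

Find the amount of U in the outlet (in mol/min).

Conversion of Q: Q consumed = 0.79 × 164 = 129.6 mol/min = 1ξ₁ + 1ξ₂.
Selectivity: 1ξ₁ / (1ξ₂) = 1.8 → ξ₁ = 1.8 ξ₂.
Substitute: (1·1.8 + 1) ξ₂ = 129.6 → ξ₂ = 46.27 mol/min, ξ₁ = 83.29 mol/min.
Outlet amounts (n = n₀ + Σ ν·ξ):
  Q: 164 − 1(83.29) − 1(46.27) = 34.44
  U: 0 + 1(83.29) = 83.29
  M: 0 + 1(46.27) = 46.27

83.3 mol/min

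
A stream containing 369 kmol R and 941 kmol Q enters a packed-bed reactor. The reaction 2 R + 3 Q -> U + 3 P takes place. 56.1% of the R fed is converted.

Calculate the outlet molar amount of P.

R reacted = 0.561 × 369 = 207 kmol; ν_R = −2, so ξ = 207/2 = 103.5 kmol.
Outlet amounts (n = n₀ + ν ξ):
  R: 369 − 2(103.5) = 162
  Q: 941 − 3(103.5) = 630.5
  U: 0 + 1(103.5) = 103.5
  P: 0 + 3(103.5) = 310.5

311 kmol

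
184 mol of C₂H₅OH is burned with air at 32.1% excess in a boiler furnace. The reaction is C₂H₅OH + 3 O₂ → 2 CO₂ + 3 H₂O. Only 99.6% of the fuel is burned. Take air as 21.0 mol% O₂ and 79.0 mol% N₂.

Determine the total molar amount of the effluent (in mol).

Stoichiometric O₂ = 3 × 184 = 552 mol; O₂ fed = 552 × 1.321 = 729.2 mol.
N₂ fed = 729.2 × 79/21 = 2743 mol.
Fuel reacted = 0.996 × 184 → ξ = 183.3 mol.
Outlet (n = n₀ + ν ξ):
  C₂H₅OH: 184 − 1(183.3) = 0.736
  O₂: 729.2 − 3(183.3) = 179.4
  N₂: 2743 (inert)
  CO₂: 0 + 2(183.3) = 366.5
  H₂O: 0 + 3(183.3) = 549.8
Total out = 0.736 + 179.4 + 2743 + 366.5 + 549.8 = 3840 mol.

3840 mol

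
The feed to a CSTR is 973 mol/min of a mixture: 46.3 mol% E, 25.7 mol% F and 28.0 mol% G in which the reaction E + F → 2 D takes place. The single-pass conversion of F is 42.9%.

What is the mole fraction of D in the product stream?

F reacted = 0.429 × 250.1 = 107.3 mol/min; ν_F = −1, so ξ = 107.3/1 = 107.3 mol/min.
Outlet amounts (n = n₀ + ν ξ):
  E: 450.5 − 1(107.3) = 343.2
  F: 250.1 − 1(107.3) = 142.8
  D: 0 + 2(107.3) = 214.6
  G: 272.4 (inert)
Total out = 973 mol/min; y_D = 214.6 / 973 = 0.2205.

0.221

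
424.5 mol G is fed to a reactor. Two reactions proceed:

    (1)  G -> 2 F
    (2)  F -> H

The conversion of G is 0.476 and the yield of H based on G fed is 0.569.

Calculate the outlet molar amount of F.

163 mol

Conversion of G: G consumed = 1ξ₁ = 0.476 × 424.5 → ξ₁ = 202.1 mol.
Yield of H: 1ξ₂ / 424.5 = 0.569 → ξ₂ = 241.5 mol.
Outlet amounts (n = n₀ + Σ ν·ξ):
  G: 424.5 − 1(202.1) = 222.4
  F: 0 + 2(202.1) − 1(241.5) = 162.6
  H: 0 + 1(241.5) = 241.5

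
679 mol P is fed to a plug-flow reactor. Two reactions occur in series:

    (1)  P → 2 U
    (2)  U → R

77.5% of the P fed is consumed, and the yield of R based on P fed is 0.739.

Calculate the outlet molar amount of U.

551 mol

Conversion of P: P consumed = 1ξ₁ = 0.775 × 679 → ξ₁ = 526.2 mol.
Yield of R: 1ξ₂ / 679 = 0.739 → ξ₂ = 501.8 mol.
Outlet amounts (n = n₀ + Σ ν·ξ):
  P: 679 − 1(526.2) = 152.8
  U: 0 + 2(526.2) − 1(501.8) = 550.7
  R: 0 + 1(501.8) = 501.8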